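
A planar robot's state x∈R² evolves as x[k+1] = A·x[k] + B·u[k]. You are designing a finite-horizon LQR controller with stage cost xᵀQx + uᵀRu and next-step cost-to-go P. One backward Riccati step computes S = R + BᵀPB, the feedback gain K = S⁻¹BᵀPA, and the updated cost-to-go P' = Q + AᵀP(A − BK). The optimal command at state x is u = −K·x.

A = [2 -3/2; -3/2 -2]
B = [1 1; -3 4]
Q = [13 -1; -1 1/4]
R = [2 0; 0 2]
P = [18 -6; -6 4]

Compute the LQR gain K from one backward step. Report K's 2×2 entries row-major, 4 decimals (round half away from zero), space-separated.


BᵀP = [36.0000 -18.0000; -6.0000 10.0000]
S = R + BᵀPB = [2 0; 0 2] + [90.0000 -36.0000; -36.0000 34.0000] = [92.0000 -36.0000; -36.0000 36.0000]
BᵀPA = [99.0000 -18.0000; -27.0000 -11.0000]
K = S⁻¹·BᵀPA = [1.2857 -0.5179; 0.5357 -0.8234]
A−BK = [0.1786 -0.1587; 0.2143 -0.2599]
AᵀP(A−BK) = [4.1786 -2.4643; -2.4643 2.1210]
P' = Q + AᵀP(A−BK) = [17.1786 -3.4643; -3.4643 2.3710]
tr(P') = 19.5496

1.2857 -0.5179 0.5357 -0.8234


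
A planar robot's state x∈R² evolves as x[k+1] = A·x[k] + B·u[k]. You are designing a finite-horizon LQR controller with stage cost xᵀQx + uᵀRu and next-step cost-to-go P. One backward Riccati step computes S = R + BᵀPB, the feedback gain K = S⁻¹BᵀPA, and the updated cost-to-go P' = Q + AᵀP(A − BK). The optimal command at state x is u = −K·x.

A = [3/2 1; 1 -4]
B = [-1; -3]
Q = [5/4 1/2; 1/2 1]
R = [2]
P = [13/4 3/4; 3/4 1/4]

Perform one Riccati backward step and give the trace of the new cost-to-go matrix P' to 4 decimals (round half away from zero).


BᵀP = [-5.5000 -1.5000]
S = R + BᵀPB = [2] + [10.0000] = [12.0000]
BᵀPA = [-9.7500 0.5000]
K = S⁻¹·BᵀPA = [-0.8125 0.0417]
A−BK = [0.6875 1.0417; -1.4375 -3.8750]
AᵀP(A−BK) = [1.8906 0.5313; 0.5313 1.2292]
P' = Q + AᵀP(A−BK) = [3.1406 1.0313; 1.0313 2.2292]
tr(P') = 5.3698

5.3698


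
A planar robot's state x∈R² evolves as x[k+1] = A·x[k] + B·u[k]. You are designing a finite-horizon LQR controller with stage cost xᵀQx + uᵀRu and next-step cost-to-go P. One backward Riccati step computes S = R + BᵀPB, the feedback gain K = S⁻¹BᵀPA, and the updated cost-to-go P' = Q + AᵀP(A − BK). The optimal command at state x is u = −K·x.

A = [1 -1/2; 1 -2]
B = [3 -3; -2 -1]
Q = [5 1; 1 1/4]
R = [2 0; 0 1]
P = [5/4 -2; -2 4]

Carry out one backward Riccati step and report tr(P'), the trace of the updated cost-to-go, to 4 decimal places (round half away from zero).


BᵀP = [7.7500 -14.0000; -1.7500 2.0000]
S = R + BᵀPB = [2 0; 0 1] + [51.2500 -9.2500; -9.2500 3.2500] = [53.2500 -9.2500; -9.2500 4.2500]
BᵀPA = [-6.2500 24.1250; 0.2500 -3.1250]
K = S⁻¹·BᵀPA = [-0.1723 0.5231; -0.3162 0.4032]
A−BK = [0.5684 -0.8597; 0.3393 -0.5506]
AᵀP(A−BK) = [0.2522 -0.4565; -0.4565 0.9529]
P' = Q + AᵀP(A−BK) = [5.2522 0.5435; 0.5435 1.2029]
tr(P') = 6.4552

6.4552


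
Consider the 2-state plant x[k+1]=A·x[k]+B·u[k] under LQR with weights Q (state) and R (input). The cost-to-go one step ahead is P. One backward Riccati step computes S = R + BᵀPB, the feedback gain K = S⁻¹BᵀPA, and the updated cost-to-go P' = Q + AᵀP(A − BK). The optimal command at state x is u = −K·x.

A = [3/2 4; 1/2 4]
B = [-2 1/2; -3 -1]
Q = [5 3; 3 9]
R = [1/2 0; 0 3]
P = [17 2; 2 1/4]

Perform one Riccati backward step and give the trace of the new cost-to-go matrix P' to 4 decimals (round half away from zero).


16.0725

BᵀP = [-40.0000 -4.7500; 6.5000 0.7500]
S = R + BᵀPB = [1/2 0; 0 3] + [94.2500 -15.2500; -15.2500 2.5000] = [94.7500 -15.2500; -15.2500 5.5000]
BᵀPA = [-62.3750 -179.0000; 10.1250 29.0000]
K = S⁻¹·BᵀPA = [-0.6538 -1.8791; 0.0282 0.0624]
A−BK = [0.1784 0.2105; -1.4332 -1.5750]
AᵀP(A−BK) = [0.2479 0.6569; 0.6569 1.8246]
P' = Q + AᵀP(A−BK) = [5.2479 3.6569; 3.6569 10.8246]
tr(P') = 16.0725


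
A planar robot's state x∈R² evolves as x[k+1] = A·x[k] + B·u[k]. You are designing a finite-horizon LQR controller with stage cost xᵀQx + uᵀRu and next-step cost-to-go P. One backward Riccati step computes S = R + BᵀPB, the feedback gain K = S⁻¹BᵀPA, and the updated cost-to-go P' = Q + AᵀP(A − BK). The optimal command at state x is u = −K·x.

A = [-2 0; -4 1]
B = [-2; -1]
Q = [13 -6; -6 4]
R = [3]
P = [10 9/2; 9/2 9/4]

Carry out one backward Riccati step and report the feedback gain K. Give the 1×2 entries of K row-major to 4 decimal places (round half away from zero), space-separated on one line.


1.4862 -0.1779

BᵀP = [-24.5000 -11.2500]
S = R + BᵀPB = [3] + [60.2500] = [63.2500]
BᵀPA = [94.0000 -11.2500]
K = S⁻¹·BᵀPA = [1.4862 -0.1779]
A−BK = [0.9723 -0.3557; -2.5138 0.8221]
AᵀP(A−BK) = [8.3004 -1.2806; -1.2806 0.2490]
P' = Q + AᵀP(A−BK) = [21.3004 -7.2806; -7.2806 4.2490]
tr(P') = 25.5494


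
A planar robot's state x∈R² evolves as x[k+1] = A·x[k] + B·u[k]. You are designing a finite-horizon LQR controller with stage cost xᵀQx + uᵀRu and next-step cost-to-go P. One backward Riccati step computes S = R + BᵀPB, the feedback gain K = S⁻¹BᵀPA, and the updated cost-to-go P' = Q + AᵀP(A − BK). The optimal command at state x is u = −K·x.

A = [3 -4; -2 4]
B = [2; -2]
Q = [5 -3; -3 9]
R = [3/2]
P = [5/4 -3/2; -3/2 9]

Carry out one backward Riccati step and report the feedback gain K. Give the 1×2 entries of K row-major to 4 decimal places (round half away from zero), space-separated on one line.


1.0734 -1.9450

BᵀP = [5.5000 -21.0000]
S = R + BᵀPB = [3/2] + [53.0000] = [54.5000]
BᵀPA = [58.5000 -106.0000]
K = S⁻¹·BᵀPA = [1.0734 -1.9450]
A−BK = [0.8532 -0.1101; 0.1468 0.1101]
AᵀP(A−BK) = [2.4564 -3.2202; -3.2202 5.8349]
P' = Q + AᵀP(A−BK) = [7.4564 -6.2202; -6.2202 14.8349]
tr(P') = 22.2913


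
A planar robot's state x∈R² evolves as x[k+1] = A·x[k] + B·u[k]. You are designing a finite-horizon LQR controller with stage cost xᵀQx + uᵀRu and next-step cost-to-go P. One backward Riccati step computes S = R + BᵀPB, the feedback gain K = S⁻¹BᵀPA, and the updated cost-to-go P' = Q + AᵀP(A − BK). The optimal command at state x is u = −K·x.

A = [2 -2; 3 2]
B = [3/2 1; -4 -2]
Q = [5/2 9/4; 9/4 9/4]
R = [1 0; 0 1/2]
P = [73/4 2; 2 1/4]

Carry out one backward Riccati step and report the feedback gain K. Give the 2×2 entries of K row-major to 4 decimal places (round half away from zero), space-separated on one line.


0.8071 -0.7114 1.7524 -1.2394

BᵀP = [19.3750 2.0000; 14.2500 1.5000]
S = R + BᵀPB = [1 0; 0 1/2] + [21.0625 15.3750; 15.3750 11.2500] = [22.0625 15.3750; 15.3750 11.7500]
BᵀPA = [44.7500 -34.7500; 33.0000 -25.5000]
K = S⁻¹·BᵀPA = [0.8071 -0.7114; 1.7524 -1.2394]
A−BK = [-0.9631 0.3064; 9.7332 -3.3242]
AᵀP(A−BK) = [5.3027 -2.7668; -2.7668 1.6758]
P' = Q + AᵀP(A−BK) = [7.8027 -0.5168; -0.5168 3.9258]
tr(P') = 11.7285


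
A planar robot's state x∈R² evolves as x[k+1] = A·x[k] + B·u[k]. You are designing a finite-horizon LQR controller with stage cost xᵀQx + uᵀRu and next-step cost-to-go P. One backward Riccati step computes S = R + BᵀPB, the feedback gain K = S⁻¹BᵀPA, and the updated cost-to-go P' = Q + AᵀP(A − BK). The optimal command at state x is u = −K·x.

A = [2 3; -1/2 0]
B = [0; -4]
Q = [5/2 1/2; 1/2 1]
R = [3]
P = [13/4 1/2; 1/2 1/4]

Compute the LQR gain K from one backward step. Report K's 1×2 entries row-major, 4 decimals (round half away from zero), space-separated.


BᵀP = [-2.0000 -1.0000]
S = R + BᵀPB = [3] + [4.0000] = [7.0000]
BᵀPA = [-3.5000 -6.0000]
K = S⁻¹·BᵀPA = [-0.5000 -0.8571]
A−BK = [2.0000 3.0000; -2.5000 -3.4286]
AᵀP(A−BK) = [10.3125 15.7500; 15.7500 24.1071]
P' = Q + AᵀP(A−BK) = [12.8125 16.2500; 16.2500 25.1071]
tr(P') = 37.9196

-0.5000 -0.8571


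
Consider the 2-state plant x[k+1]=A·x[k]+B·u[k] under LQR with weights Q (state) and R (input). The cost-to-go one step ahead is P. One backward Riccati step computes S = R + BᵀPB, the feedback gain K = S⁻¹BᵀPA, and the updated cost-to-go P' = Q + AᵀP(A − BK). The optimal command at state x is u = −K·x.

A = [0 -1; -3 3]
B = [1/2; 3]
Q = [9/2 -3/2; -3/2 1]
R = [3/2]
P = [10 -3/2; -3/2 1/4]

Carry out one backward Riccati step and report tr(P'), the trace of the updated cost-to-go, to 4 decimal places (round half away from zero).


28.8571

BᵀP = [0.5000 0.0000]
S = R + BᵀPB = [3/2] + [0.2500] = [1.7500]
BᵀPA = [0.0000 -0.5000]
K = S⁻¹·BᵀPA = [0.0000 -0.2857]
A−BK = [0.0000 -0.8571; -3.0000 3.8571]
AᵀP(A−BK) = [2.2500 -6.7500; -6.7500 21.1071]
P' = Q + AᵀP(A−BK) = [6.7500 -8.2500; -8.2500 22.1071]
tr(P') = 28.8571


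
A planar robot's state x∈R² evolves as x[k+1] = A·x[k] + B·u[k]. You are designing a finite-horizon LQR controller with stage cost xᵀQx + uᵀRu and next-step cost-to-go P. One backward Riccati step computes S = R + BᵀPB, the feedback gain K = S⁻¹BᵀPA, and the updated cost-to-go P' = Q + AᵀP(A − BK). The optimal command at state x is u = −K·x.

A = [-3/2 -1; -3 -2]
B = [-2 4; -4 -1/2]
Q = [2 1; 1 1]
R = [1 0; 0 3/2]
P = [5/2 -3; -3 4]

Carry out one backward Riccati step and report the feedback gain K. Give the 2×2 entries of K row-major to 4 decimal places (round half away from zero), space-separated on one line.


BᵀP = [7.0000 -10.0000; 11.5000 -14.0000]
S = R + BᵀPB = [1 0; 0 3/2] + [26.0000 33.0000; 33.0000 53.0000] = [27.0000 33.0000; 33.0000 54.5000]
BᵀPA = [19.5000 13.0000; 24.7500 16.5000]
K = S⁻¹·BᵀPA = [0.6431 0.4288; 0.0647 0.0431]
A−BK = [-0.4725 -0.3150; -0.3951 -0.2634]
AᵀP(A−BK) = [0.4824 0.3216; 0.3216 0.2144]
P' = Q + AᵀP(A−BK) = [2.4824 1.3216; 1.3216 1.2144]
tr(P') = 3.6967

0.6431 0.4288 0.0647 0.0431


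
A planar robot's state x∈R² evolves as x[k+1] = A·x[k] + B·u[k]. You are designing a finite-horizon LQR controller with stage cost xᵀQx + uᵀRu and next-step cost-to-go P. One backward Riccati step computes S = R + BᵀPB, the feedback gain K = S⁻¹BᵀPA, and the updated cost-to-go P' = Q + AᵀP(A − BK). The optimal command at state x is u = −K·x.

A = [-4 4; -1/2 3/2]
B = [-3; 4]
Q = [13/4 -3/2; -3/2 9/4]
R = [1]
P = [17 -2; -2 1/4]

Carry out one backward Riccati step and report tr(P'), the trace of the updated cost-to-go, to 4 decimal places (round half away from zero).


BᵀP = [-59.0000 7.0000]
S = R + BᵀPB = [1] + [205.0000] = [206.0000]
BᵀPA = [232.5000 -225.5000]
K = S⁻¹·BᵀPA = [1.1286 -1.0947]
A−BK = [-0.6141 0.7160; -5.0146 5.8786]
AᵀP(A−BK) = [1.6535 -1.6790; -1.6790 1.7166]
P' = Q + AᵀP(A−BK) = [4.9035 -3.1790; -3.1790 3.9666]
tr(P') = 8.8701

8.8701


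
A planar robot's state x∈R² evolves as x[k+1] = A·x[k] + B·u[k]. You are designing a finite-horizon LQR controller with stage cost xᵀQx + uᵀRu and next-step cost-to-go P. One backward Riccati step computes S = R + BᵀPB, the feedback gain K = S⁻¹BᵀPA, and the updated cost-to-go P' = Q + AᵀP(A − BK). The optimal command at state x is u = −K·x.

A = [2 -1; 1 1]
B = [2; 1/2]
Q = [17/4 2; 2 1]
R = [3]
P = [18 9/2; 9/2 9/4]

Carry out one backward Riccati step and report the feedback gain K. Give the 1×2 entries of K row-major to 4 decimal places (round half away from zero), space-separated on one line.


1.0244 -0.3326

BᵀP = [38.2500 10.1250]
S = R + BᵀPB = [3] + [81.5625] = [84.5625]
BᵀPA = [86.6250 -28.1250]
K = S⁻¹·BᵀPA = [1.0244 -0.3326]
A−BK = [-0.0488 -0.3348; 0.4878 1.1663]
AᵀP(A−BK) = [3.5122 -0.4390; -0.4390 1.8958]
P' = Q + AᵀP(A−BK) = [7.7622 1.5610; 1.5610 2.8958]
tr(P') = 10.6580


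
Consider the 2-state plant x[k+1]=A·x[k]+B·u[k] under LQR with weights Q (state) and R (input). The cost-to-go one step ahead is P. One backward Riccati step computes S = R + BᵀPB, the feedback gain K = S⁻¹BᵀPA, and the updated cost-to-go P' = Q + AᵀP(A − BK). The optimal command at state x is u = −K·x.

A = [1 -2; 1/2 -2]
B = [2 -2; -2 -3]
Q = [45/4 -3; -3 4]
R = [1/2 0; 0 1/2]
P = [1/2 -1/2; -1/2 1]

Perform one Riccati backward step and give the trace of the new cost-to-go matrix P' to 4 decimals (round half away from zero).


BᵀP = [2.0000 -3.0000; 0.5000 -2.0000]
S = R + BᵀPB = [1/2 0; 0 1/2] + [10.0000 5.0000; 5.0000 5.0000] = [10.5000 5.0000; 5.0000 5.5000]
BᵀPA = [0.5000 2.0000; -0.5000 3.0000]
K = S⁻¹·BᵀPA = [0.1603 -0.1221; -0.2366 0.6565]
A−BK = [0.2061 -0.4427; 0.1107 -0.2748]
AᵀP(A−BK) = [0.0515 -0.1107; -0.1107 0.2748]
P' = Q + AᵀP(A−BK) = [11.3015 -3.1107; -3.1107 4.2748]
tr(P') = 15.5763

15.5763


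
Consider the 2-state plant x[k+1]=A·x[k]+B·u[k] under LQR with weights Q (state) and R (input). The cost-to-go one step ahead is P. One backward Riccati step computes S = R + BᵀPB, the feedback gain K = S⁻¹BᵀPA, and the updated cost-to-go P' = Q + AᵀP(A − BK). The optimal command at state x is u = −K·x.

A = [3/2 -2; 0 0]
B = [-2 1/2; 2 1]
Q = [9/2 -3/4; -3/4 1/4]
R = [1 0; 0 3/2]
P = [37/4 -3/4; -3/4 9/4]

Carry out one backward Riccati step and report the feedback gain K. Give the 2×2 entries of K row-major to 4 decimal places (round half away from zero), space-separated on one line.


-0.5126 0.6835 0.7082 -0.9442

BᵀP = [-20.0000 6.0000; 3.8750 1.8750]
S = R + BᵀPB = [1 0; 0 3/2] + [52.0000 -4.0000; -4.0000 3.8125] = [53.0000 -4.0000; -4.0000 5.3125]
BᵀPA = [-30.0000 40.0000; 5.8125 -7.7500]
K = S⁻¹·BᵀPA = [-0.5126 0.6835; 0.7082 -0.9442]
A−BK = [0.1207 -0.1610; 0.3170 -0.4227]
AᵀP(A−BK) = [1.3185 -1.7581; -1.7581 2.3441]
P' = Q + AᵀP(A−BK) = [5.8185 -2.5081; -2.5081 2.5941]
tr(P') = 8.4126


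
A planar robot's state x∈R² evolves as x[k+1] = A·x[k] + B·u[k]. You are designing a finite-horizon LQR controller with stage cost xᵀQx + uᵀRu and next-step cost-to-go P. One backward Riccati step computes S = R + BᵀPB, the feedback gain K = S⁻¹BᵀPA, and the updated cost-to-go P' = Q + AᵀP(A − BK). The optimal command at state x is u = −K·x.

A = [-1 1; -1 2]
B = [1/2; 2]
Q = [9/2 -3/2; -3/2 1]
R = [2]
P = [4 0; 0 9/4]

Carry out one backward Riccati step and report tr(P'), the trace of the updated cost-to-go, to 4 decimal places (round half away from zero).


11.1458

BᵀP = [2.0000 4.5000]
S = R + BᵀPB = [2] + [10.0000] = [12.0000]
BᵀPA = [-6.5000 11.0000]
K = S⁻¹·BᵀPA = [-0.5417 0.9167]
A−BK = [-0.7292 0.5417; 0.0833 0.1667]
AᵀP(A−BK) = [2.7292 -2.5417; -2.5417 2.9167]
P' = Q + AᵀP(A−BK) = [7.2292 -4.0417; -4.0417 3.9167]
tr(P') = 11.1458


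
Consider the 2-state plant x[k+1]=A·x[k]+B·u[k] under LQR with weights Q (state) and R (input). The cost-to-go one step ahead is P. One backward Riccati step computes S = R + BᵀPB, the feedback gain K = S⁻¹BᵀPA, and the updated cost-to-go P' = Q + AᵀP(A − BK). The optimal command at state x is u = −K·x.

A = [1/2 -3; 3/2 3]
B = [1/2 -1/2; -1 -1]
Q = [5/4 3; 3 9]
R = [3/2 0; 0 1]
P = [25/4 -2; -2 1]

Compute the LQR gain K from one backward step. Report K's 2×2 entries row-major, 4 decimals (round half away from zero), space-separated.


BᵀP = [5.1250 -2.0000; -1.1250 0.0000]
S = R + BᵀPB = [3/2 0; 0 1] + [4.5625 -0.5625; -0.5625 0.5625] = [6.0625 -0.5625; -0.5625 1.5625]
BᵀPA = [-0.4375 -21.3750; -0.5625 3.3750]
K = S⁻¹·BᵀPA = [-0.1092 -3.4403; -0.3993 0.9215]
A−BK = [0.3549 -0.8191; 0.9915 0.4812]
AᵀP(A−BK) = [0.5401 0.1382; 0.1382 24.6041]
P' = Q + AᵀP(A−BK) = [1.7901 3.1382; 3.1382 33.6041]
tr(P') = 35.3942

-0.1092 -3.4403 -0.3993 0.9215


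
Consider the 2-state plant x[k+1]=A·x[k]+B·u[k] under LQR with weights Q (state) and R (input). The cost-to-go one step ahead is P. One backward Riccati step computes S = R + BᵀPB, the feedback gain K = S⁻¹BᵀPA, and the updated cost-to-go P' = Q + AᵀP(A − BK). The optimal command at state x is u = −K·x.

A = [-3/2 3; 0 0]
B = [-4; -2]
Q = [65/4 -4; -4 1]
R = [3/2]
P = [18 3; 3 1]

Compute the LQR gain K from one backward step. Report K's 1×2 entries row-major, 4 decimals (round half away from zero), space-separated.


BᵀP = [-78.0000 -14.0000]
S = R + BᵀPB = [3/2] + [340.0000] = [341.5000]
BᵀPA = [117.0000 -234.0000]
K = S⁻¹·BᵀPA = [0.3426 -0.6852]
A−BK = [-0.1296 0.2592; 0.6852 -1.3704]
AᵀP(A−BK) = [0.4151 -0.8302; -0.8302 1.6603]
P' = Q + AᵀP(A−BK) = [16.6651 -4.8302; -4.8302 2.6603]
tr(P') = 19.3254

0.3426 -0.6852


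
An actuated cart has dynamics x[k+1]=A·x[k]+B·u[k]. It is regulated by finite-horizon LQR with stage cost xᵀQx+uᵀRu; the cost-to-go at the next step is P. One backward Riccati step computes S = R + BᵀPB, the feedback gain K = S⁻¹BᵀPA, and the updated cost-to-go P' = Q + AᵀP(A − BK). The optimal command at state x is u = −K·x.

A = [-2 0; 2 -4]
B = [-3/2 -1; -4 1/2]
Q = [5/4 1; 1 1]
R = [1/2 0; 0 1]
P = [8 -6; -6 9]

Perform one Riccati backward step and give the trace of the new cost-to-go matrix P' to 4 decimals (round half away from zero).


8.9337

BᵀP = [12.0000 -27.0000; -11.0000 10.5000]
S = R + BᵀPB = [1/2 0; 0 1] + [90.0000 -25.5000; -25.5000 16.2500] = [90.5000 -25.5000; -25.5000 17.2500]
BᵀPA = [-78.0000 108.0000; 43.0000 -42.0000]
K = S⁻¹·BᵀPA = [-0.2734 0.8695; 2.0887 -1.1494]
A−BK = [-0.3214 0.1548; -0.1378 0.0527]
AᵀP(A−BK) = [4.8657 -2.7534; -2.7534 1.8180]
P' = Q + AᵀP(A−BK) = [6.1157 -1.7534; -1.7534 2.8180]
tr(P') = 8.9337


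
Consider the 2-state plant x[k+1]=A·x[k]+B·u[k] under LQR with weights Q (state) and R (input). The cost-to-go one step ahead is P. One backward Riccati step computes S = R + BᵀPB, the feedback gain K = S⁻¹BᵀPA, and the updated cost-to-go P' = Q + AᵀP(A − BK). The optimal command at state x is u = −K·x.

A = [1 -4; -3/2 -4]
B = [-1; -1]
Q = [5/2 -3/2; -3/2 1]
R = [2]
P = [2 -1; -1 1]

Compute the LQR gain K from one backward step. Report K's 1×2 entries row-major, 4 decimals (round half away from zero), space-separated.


BᵀP = [-1.0000 0.0000]
S = R + BᵀPB = [2] + [1.0000] = [3.0000]
BᵀPA = [-1.0000 4.0000]
K = S⁻¹·BᵀPA = [-0.3333 1.3333]
A−BK = [0.6667 -2.6667; -1.8333 -2.6667]
AᵀP(A−BK) = [6.9167 -2.6667; -2.6667 10.6667]
P' = Q + AᵀP(A−BK) = [9.4167 -4.1667; -4.1667 11.6667]
tr(P') = 21.0833

-0.3333 1.3333


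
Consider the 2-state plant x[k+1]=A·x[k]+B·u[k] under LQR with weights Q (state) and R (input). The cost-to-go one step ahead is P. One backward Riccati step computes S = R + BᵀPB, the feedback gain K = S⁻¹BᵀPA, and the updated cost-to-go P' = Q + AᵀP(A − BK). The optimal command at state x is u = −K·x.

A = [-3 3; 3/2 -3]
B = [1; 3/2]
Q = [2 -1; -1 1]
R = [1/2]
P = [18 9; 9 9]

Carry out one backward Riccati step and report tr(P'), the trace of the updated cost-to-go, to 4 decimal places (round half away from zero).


BᵀP = [31.5000 22.5000]
S = R + BᵀPB = [1/2] + [65.2500] = [65.7500]
BᵀPA = [-60.7500 27.0000]
K = S⁻¹·BᵀPA = [-0.9240 0.4106]
A−BK = [-2.0760 2.5894; 2.8859 -3.6160]
AᵀP(A−BK) = [45.1198 -56.0532; -56.0532 69.9125]
P' = Q + AᵀP(A−BK) = [47.1198 -57.0532; -57.0532 70.9125]
tr(P') = 118.0323

118.0323


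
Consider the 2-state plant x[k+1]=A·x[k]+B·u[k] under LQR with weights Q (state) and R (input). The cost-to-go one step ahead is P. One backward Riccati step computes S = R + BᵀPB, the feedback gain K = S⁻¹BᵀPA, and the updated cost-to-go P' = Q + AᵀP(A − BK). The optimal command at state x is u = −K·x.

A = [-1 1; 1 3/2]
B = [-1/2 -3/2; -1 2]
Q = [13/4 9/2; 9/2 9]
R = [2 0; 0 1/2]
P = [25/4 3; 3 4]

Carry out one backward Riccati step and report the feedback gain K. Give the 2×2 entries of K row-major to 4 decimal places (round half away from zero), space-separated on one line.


BᵀP = [-6.1250 -5.5000; -3.3750 3.5000]
S = R + BᵀPB = [2 0; 0 1/2] + [8.5625 -1.8125; -1.8125 12.0625] = [10.5625 -1.8125; -1.8125 12.5625]
BᵀPA = [0.6250 -14.3750; 6.8750 1.8750]
K = S⁻¹·BᵀPA = [0.1570 -1.3692; 0.5699 -0.0483]
A−BK = [-0.0667 0.2429; 0.0171 0.2274]
AᵀP(A−BK) = [0.2338 -0.5622; -0.5622 4.6578]
P' = Q + AᵀP(A−BK) = [3.4838 3.9378; 3.9378 13.6578]
tr(P') = 17.1416

0.1570 -1.3692 0.5699 -0.0483


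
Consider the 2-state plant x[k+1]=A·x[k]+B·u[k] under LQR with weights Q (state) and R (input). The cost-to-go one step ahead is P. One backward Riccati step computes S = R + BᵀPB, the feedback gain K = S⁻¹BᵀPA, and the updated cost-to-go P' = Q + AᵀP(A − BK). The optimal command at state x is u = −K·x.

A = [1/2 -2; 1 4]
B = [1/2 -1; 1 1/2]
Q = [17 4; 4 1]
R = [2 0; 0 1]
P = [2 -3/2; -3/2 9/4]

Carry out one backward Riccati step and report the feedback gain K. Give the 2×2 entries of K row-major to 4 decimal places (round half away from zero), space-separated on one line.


0.3200 1.0367 0.1679 2.9045

BᵀP = [-0.5000 1.5000; -2.7500 2.6250]
S = R + BᵀPB = [2 0; 0 1] + [1.2500 1.2500; 1.2500 4.0625] = [3.2500 1.2500; 1.2500 5.0625]
BᵀPA = [1.2500 7.0000; 1.2500 16.0000]
K = S⁻¹·BᵀPA = [0.3200 1.0367; 0.1679 2.9045]
A−BK = [0.5079 0.3861; 0.5960 1.5110]
AᵀP(A−BK) = [0.6401 2.0735; 2.0735 14.2707]
P' = Q + AᵀP(A−BK) = [17.6401 6.0735; 6.0735 15.2707]
tr(P') = 32.9108


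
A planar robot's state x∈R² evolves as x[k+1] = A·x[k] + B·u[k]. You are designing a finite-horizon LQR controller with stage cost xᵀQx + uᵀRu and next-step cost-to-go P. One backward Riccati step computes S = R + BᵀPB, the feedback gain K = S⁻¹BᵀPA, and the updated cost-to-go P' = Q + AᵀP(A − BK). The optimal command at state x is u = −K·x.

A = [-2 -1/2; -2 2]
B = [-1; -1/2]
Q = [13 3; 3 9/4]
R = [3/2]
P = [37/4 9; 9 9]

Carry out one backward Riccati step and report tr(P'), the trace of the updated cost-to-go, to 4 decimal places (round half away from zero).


BᵀP = [-13.7500 -13.5000]
S = R + BᵀPB = [3/2] + [20.5000] = [22.0000]
BᵀPA = [54.5000 -20.1250]
K = S⁻¹·BᵀPA = [2.4773 -0.9148]
A−BK = [0.4773 -1.4148; -0.7614 1.5426]
AᵀP(A−BK) = [9.9886 -3.8949; -3.8949 1.9027]
P' = Q + AᵀP(A−BK) = [22.9886 -0.8949; -0.8949 4.1527]
tr(P') = 27.1413

27.1413


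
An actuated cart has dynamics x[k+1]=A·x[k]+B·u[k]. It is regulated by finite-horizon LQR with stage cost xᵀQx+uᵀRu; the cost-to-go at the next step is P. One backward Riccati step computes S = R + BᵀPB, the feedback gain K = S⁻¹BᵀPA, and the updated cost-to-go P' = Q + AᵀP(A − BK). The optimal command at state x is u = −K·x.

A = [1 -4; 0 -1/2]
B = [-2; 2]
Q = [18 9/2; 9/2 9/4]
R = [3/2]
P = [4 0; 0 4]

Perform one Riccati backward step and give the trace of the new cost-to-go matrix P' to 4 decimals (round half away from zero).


BᵀP = [-8.0000 8.0000]
S = R + BᵀPB = [3/2] + [32.0000] = [33.5000]
BᵀPA = [-8.0000 28.0000]
K = S⁻¹·BᵀPA = [-0.2388 0.8358]
A−BK = [0.5224 -2.3284; 0.4776 -2.1716]
AᵀP(A−BK) = [2.0896 -9.3134; -9.3134 41.5970]
P' = Q + AᵀP(A−BK) = [20.0896 -4.8134; -4.8134 43.8470]
tr(P') = 63.9366

63.9366


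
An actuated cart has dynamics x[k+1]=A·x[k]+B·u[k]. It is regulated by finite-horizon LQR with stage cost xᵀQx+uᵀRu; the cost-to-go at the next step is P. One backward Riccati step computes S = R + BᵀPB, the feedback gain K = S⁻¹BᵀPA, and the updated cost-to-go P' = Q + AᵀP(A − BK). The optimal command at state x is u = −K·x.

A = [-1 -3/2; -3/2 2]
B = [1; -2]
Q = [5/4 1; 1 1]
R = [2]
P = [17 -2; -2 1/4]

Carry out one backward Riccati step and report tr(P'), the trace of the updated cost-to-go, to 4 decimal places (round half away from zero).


BᵀP = [21.0000 -2.5000]
S = R + BᵀPB = [2] + [26.0000] = [28.0000]
BᵀPA = [-17.2500 -36.5000]
K = S⁻¹·BᵀPA = [-0.6161 -1.3036]
A−BK = [-0.3839 -0.1964; -2.7321 -0.6071]
AᵀP(A−BK) = [0.9353 1.7634; 1.7634 3.6696]
P' = Q + AᵀP(A−BK) = [2.1853 2.7634; 2.7634 4.6696]
tr(P') = 6.8549

6.8549


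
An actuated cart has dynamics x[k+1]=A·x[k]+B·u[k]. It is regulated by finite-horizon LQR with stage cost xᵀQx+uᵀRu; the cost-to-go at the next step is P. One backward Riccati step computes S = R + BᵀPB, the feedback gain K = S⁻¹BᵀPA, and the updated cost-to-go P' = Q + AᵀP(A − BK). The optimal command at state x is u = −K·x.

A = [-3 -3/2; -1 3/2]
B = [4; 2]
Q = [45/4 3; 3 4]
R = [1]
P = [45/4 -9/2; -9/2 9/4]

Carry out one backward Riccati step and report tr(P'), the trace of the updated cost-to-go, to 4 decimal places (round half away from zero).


19.9740

BᵀP = [36.0000 -13.5000]
S = R + BᵀPB = [1] + [117.0000] = [118.0000]
BᵀPA = [-94.5000 -74.2500]
K = S⁻¹·BᵀPA = [-0.8008 -0.6292]
A−BK = [0.2034 1.0169; 0.6017 2.7585]
AᵀP(A−BK) = [0.8199 1.2871; 1.2871 3.9041]
P' = Q + AᵀP(A−BK) = [12.0699 4.2871; 4.2871 7.9041]
tr(P') = 19.9740


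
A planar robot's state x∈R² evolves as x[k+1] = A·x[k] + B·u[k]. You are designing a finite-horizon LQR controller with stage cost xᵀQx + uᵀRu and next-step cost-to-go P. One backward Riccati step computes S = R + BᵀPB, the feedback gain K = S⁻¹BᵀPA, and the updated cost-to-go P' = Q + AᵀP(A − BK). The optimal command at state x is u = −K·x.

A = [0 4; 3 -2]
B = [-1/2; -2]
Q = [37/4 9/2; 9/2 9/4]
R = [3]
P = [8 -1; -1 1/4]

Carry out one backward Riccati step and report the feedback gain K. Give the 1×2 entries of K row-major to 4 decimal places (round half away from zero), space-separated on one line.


BᵀP = [-2.0000 0.0000]
S = R + BᵀPB = [3] + [1.0000] = [4.0000]
BᵀPA = [0.0000 -8.0000]
K = S⁻¹·BᵀPA = [0.0000 -2.0000]
A−BK = [0.0000 3.0000; 3.0000 -6.0000]
AᵀP(A−BK) = [2.2500 -13.5000; -13.5000 129.0000]
P' = Q + AᵀP(A−BK) = [11.5000 -9.0000; -9.0000 131.2500]
tr(P') = 142.7500

0.0000 -2.0000


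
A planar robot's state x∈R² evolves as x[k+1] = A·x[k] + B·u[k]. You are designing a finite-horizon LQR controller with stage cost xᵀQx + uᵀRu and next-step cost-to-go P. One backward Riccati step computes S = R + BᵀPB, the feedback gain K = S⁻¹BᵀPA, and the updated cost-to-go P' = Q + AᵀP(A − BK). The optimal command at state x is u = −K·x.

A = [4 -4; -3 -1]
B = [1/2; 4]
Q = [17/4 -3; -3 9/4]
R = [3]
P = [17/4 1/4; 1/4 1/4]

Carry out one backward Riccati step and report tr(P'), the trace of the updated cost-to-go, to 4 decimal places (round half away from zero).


BᵀP = [3.1250 1.1250]
S = R + BᵀPB = [3] + [6.0625] = [9.0625]
BᵀPA = [9.1250 -13.6250]
K = S⁻¹·BᵀPA = [1.0069 -1.5034]
A−BK = [3.4966 -3.2483; -7.0276 5.0138]
AᵀP(A−BK) = [55.0621 -51.5310; -51.5310 49.7655]
P' = Q + AᵀP(A−BK) = [59.3121 -54.5310; -54.5310 52.0155]
tr(P') = 111.3276

111.3276


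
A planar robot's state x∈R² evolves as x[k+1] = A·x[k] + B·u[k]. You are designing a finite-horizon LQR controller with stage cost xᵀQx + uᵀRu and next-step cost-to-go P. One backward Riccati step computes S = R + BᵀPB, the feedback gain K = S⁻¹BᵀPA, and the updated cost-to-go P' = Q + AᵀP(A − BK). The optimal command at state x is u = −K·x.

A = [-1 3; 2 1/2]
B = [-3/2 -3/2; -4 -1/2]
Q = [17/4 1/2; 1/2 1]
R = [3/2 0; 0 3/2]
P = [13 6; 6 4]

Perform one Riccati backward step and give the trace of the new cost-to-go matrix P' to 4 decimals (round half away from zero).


BᵀP = [-43.5000 -25.0000; -22.5000 -11.0000]
S = R + BᵀPB = [3/2 0; 0 3/2] + [165.2500 77.7500; 77.7500 39.2500] = [166.7500 77.7500; 77.7500 40.7500]
BᵀPA = [-6.5000 -143.0000; 0.5000 -73.0000]
K = S⁻¹·BᵀPA = [-0.4050 -0.2020; 0.7850 -1.4060]
A−BK = [-0.4300 0.5880; 0.7725 -1.0110]
AᵀP(A−BK) = [1.9750 -2.6100; -2.6100 4.4760]
P' = Q + AᵀP(A−BK) = [6.2250 -2.1100; -2.1100 5.4760]
tr(P') = 11.7010

11.7010


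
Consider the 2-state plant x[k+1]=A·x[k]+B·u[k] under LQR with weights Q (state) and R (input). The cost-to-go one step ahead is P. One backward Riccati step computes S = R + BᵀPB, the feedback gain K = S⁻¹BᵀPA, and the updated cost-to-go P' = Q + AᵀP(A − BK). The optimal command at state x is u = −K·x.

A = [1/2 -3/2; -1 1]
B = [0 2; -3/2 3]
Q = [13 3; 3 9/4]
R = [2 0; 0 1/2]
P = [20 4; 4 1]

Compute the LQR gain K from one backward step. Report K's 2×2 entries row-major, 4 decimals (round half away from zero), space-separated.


BᵀP = [-6.0000 -1.5000; 52.0000 11.0000]
S = R + BᵀPB = [2 0; 0 1/2] + [2.2500 -16.5000; -16.5000 137.0000] = [4.2500 -16.5000; -16.5000 137.5000]
BᵀPA = [-1.5000 7.5000; 15.0000 -67.0000]
K = S⁻¹·BᵀPA = [0.1322 -0.2379; 0.1249 -0.5158]
A−BK = [0.2501 -0.4684; -1.1766 2.1906]
AᵀP(A−BK) = [0.3240 -0.6195; -0.6195 1.2243]
P' = Q + AᵀP(A−BK) = [13.3240 2.3805; 2.3805 3.4743]
tr(P') = 16.7983

0.1322 -0.2379 0.1249 -0.5158


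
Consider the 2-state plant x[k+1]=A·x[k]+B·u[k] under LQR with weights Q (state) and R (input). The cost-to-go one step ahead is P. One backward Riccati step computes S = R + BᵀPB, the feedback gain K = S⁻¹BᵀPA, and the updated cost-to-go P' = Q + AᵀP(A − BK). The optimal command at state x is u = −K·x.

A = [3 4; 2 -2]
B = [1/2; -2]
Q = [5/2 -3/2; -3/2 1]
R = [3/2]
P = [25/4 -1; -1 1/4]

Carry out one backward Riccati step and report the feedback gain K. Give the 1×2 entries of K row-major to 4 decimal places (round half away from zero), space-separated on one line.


BᵀP = [5.1250 -1.0000]
S = R + BᵀPB = [3/2] + [4.5625] = [6.0625]
BᵀPA = [13.3750 22.5000]
K = S⁻¹·BᵀPA = [2.2062 3.7113]
A−BK = [1.8969 2.1443; 6.4124 5.4227]
AᵀP(A−BK) = [15.7423 22.3608; 22.3608 33.4948]
P' = Q + AᵀP(A−BK) = [18.2423 20.8608; 20.8608 34.4948]
tr(P') = 52.7371

2.2062 3.7113


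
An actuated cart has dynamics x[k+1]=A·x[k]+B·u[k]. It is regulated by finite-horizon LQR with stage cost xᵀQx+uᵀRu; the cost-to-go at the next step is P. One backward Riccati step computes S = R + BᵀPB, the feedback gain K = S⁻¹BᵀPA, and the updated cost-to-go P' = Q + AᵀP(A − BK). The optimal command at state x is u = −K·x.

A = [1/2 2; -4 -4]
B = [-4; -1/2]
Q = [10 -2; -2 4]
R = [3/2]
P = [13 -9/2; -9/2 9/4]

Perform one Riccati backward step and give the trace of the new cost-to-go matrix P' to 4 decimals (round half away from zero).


41.6131

BᵀP = [-49.7500 16.8750]
S = R + BᵀPB = [3/2] + [190.5625] = [192.0625]
BᵀPA = [-92.3750 -167.0000]
K = S⁻¹·BᵀPA = [-0.4810 -0.8695]
A−BK = [-1.4239 -1.4780; -4.2405 -4.4348]
AᵀP(A−BK) = [12.8210 13.6791; 13.6791 14.7921]
P' = Q + AᵀP(A−BK) = [22.8210 11.6791; 11.6791 18.7921]
tr(P') = 41.6131


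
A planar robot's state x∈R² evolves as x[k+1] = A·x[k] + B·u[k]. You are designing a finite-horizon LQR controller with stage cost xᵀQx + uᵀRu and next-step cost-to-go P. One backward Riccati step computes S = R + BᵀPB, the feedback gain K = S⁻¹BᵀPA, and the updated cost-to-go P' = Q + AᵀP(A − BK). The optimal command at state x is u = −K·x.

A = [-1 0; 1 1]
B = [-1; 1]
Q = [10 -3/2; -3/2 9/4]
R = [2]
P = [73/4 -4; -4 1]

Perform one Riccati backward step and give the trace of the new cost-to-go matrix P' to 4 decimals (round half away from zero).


BᵀP = [-22.2500 5.0000]
S = R + BᵀPB = [2] + [27.2500] = [29.2500]
BᵀPA = [27.2500 5.0000]
K = S⁻¹·BᵀPA = [0.9316 0.1709]
A−BK = [-0.0684 0.1709; 0.0684 0.8291]
AᵀP(A−BK) = [1.8632 0.3419; 0.3419 0.1453]
P' = Q + AᵀP(A−BK) = [11.8632 -1.1581; -1.1581 2.3953]
tr(P') = 14.2585

14.2585


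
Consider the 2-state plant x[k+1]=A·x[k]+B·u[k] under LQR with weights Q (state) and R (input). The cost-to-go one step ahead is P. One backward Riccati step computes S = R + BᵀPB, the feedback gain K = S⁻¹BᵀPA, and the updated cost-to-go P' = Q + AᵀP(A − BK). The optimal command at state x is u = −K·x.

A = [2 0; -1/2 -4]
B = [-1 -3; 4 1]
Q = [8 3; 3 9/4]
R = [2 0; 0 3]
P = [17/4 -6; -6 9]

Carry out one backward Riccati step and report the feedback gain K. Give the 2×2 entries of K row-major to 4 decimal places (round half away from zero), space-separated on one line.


-0.2130 -0.7750 -0.2783 -0.1132

BᵀP = [-28.2500 42.0000; -18.7500 27.0000]
S = R + BᵀPB = [2 0; 0 3] + [196.2500 126.7500; 126.7500 83.2500] = [198.2500 126.7500; 126.7500 86.2500]
BᵀPA = [-77.5000 -168.0000; -51.0000 -108.0000]
K = S⁻¹·BᵀPA = [-0.2130 -0.7750; -0.2783 -0.1132]
A−BK = [0.9521 -1.1147; 0.6303 -0.7866]
AᵀP(A−BK) = [0.5499 0.1611; 0.1611 1.5675]
P' = Q + AᵀP(A−BK) = [8.5499 3.1611; 3.1611 3.8175]
tr(P') = 12.3674


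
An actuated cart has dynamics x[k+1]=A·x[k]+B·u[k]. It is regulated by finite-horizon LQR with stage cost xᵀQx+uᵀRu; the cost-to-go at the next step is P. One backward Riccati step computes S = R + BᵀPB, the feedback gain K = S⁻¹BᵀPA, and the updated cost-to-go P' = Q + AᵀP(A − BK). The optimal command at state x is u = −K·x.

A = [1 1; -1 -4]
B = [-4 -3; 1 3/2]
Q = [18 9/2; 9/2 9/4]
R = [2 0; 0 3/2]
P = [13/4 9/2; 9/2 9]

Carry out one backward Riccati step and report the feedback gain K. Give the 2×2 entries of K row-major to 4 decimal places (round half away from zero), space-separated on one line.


0.2957 2.3280 -0.6237 -2.9462

BᵀP = [-8.5000 -9.0000; -3.0000 0.0000]
S = R + BᵀPB = [2 0; 0 3/2] + [25.0000 12.0000; 12.0000 9.0000] = [27.0000 12.0000; 12.0000 10.5000]
BᵀPA = [0.5000 27.5000; -3.0000 -3.0000]
K = S⁻¹·BᵀPA = [0.2957 2.3280; -0.6237 -2.9462]
A−BK = [0.3118 1.4731; -0.3602 -1.9086]
AᵀP(A−BK) = [1.2312 6.7473; 6.7473 38.3925]
P' = Q + AᵀP(A−BK) = [19.2312 11.2473; 11.2473 40.6425]
tr(P') = 59.8737


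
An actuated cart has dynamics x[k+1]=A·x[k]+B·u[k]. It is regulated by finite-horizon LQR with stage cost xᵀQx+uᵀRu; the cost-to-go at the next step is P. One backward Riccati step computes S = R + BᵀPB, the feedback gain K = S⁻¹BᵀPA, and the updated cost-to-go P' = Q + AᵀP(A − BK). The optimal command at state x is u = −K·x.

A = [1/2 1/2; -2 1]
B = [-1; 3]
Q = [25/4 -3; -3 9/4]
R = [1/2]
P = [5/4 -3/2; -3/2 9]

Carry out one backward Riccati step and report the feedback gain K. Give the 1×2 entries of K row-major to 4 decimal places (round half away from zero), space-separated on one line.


BᵀP = [-5.7500 28.5000]
S = R + BᵀPB = [1/2] + [91.2500] = [91.7500]
BᵀPA = [-59.8750 25.6250]
K = S⁻¹·BᵀPA = [-0.6526 0.2793]
A−BK = [-0.1526 0.7793; -0.0422 0.1621]
AᵀP(A−BK) = [0.2388 -0.2149; -0.2149 0.6557]
P' = Q + AᵀP(A−BK) = [6.4888 -3.2149; -3.2149 2.9057]
tr(P') = 9.3944

-0.6526 0.2793


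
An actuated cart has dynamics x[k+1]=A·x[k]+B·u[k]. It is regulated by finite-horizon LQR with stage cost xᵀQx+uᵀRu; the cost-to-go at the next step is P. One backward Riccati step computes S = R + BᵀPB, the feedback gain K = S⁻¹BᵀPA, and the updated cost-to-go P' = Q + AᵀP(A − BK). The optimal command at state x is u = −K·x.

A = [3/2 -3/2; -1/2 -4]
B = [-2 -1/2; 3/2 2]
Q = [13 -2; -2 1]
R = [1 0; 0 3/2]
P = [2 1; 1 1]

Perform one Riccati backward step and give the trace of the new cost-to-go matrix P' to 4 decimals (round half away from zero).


BᵀP = [-2.5000 -0.5000; 1.0000 1.5000]
S = R + BᵀPB = [1 0; 0 3/2] + [4.2500 0.2500; 0.2500 2.5000] = [5.2500 0.2500; 0.2500 4.0000]
BᵀPA = [-3.5000 5.7500; 0.7500 -7.5000]
K = S⁻¹·BᵀPA = [-0.6776 1.1881; 0.2299 -1.9493]
A−BK = [0.2597 -0.0985; 0.0567 -1.8836]
AᵀP(A−BK) = [0.7060 -2.1299; -2.1299 11.0493]
P' = Q + AᵀP(A−BK) = [13.7060 -4.1299; -4.1299 12.0493]
tr(P') = 25.7552

25.7552


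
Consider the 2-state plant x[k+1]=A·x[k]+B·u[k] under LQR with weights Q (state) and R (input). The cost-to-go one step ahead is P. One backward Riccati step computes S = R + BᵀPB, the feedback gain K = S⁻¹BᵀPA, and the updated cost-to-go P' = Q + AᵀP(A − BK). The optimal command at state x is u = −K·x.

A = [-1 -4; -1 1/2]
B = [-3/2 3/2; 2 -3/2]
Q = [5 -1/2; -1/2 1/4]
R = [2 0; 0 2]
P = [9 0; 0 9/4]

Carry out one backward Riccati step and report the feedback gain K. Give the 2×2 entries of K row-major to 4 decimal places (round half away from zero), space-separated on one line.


BᵀP = [-13.5000 4.5000; 13.5000 -3.3750]
S = R + BᵀPB = [2 0; 0 2] + [29.2500 -27.0000; -27.0000 25.3125] = [31.2500 -27.0000; -27.0000 27.3125]
BᵀPA = [9.0000 56.2500; -10.1250 -55.6875]
K = S⁻¹·BᵀPA = [-0.2214 0.2631; -0.5895 -1.7788]
A−BK = [-0.4477 -0.9371; -1.4416 -2.6944]
AᵀP(A−BK) = [7.2732 14.4967; 14.4967 30.7055]
P' = Q + AᵀP(A−BK) = [12.2732 13.9967; 13.9967 30.9555]
tr(P') = 43.2287

-0.2214 0.2631 -0.5895 -1.7788


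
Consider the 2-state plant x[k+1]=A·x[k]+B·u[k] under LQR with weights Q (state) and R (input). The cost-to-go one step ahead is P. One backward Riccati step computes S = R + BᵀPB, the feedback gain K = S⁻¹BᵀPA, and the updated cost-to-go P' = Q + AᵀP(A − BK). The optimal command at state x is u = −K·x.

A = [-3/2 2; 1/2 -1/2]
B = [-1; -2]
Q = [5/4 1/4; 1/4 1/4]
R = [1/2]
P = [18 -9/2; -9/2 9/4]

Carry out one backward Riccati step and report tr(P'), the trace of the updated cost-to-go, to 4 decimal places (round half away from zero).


BᵀP = [-9.0000 0.0000]
S = R + BᵀPB = [1/2] + [9.0000] = [9.5000]
BᵀPA = [13.5000 -18.0000]
K = S⁻¹·BᵀPA = [1.4211 -1.8947]
A−BK = [-0.0789 0.1053; 3.3421 -4.2895]
AᵀP(A−BK) = [28.6283 -36.8586; -36.8586 47.4572]
P' = Q + AᵀP(A−BK) = [29.8783 -36.6086; -36.6086 47.7072]
tr(P') = 77.5855

77.5855


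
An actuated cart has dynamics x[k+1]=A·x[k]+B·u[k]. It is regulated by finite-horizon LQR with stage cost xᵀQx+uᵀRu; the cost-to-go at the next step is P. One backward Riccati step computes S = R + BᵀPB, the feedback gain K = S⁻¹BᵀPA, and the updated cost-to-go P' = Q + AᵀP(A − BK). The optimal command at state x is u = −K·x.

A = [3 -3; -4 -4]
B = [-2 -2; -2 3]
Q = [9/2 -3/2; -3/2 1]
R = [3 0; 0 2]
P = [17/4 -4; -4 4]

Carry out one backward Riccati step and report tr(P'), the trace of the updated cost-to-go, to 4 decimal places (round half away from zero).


11.5754

BᵀP = [-0.5000 0.0000; -20.5000 20.0000]
S = R + BᵀPB = [3 0; 0 2] + [1.0000 1.0000; 1.0000 101.0000] = [4.0000 1.0000; 1.0000 103.0000]
BᵀPA = [-1.5000 1.5000; -141.5000 -18.5000]
K = S⁻¹·BᵀPA = [-0.0316 0.4209; -1.3735 -0.1837]
A−BK = [0.1898 -2.5255; 0.0572 -2.6071]
AᵀP(A−BK) = [3.8552 0.3881; 0.3881 2.2202]
P' = Q + AᵀP(A−BK) = [8.3552 -1.1119; -1.1119 3.2202]
tr(P') = 11.5754


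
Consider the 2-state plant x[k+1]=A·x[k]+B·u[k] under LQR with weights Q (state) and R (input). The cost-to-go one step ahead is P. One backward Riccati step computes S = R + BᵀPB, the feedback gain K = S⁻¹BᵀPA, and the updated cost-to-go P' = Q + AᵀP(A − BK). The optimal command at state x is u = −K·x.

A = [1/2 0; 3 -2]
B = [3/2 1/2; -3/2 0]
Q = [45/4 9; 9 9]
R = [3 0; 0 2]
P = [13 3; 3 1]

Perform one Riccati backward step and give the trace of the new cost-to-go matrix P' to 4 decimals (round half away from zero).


29.1944

BᵀP = [15.0000 3.0000; 6.5000 1.5000]
S = R + BᵀPB = [3 0; 0 2] + [18.0000 7.5000; 7.5000 3.2500] = [21.0000 7.5000; 7.5000 5.2500]
BᵀPA = [16.5000 -6.0000; 7.7500 -3.0000]
K = S⁻¹·BᵀPA = [0.5278 -0.1667; 0.7222 -0.3333]
A−BK = [-0.6528 0.4167; 3.7917 -2.2500]
AᵀP(A−BK) = [6.9444 -3.6667; -3.6667 2.0000]
P' = Q + AᵀP(A−BK) = [18.1944 5.3333; 5.3333 11.0000]
tr(P') = 29.1944


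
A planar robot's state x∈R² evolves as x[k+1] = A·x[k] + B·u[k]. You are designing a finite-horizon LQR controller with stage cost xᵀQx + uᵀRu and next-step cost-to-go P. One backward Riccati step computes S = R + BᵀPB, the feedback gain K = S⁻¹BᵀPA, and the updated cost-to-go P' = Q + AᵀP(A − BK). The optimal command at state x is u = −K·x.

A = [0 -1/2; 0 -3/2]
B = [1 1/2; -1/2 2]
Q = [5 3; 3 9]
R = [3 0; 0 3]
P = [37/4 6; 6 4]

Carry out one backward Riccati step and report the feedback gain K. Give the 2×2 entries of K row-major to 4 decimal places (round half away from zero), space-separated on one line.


BᵀP = [6.2500 4.0000; 16.6250 11.0000]
S = R + BᵀPB = [3 0; 0 3] + [4.2500 11.1250; 11.1250 30.3125] = [7.2500 11.1250; 11.1250 33.3125]
BᵀPA = [0.0000 -9.1250; 0.0000 -24.8125]
K = S⁻¹·BᵀPA = [0.0000 -0.2373; 0.0000 -0.6656]
A−BK = [0.0000 0.0701; 0.0000 -0.2874]
AᵀP(A−BK) = [0.0000 0.0000; 0.0000 1.6322]
P' = Q + AᵀP(A−BK) = [5.0000 3.0000; 3.0000 10.6322]
tr(P') = 15.6322

0.0000 -0.2373 0.0000 -0.6656
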